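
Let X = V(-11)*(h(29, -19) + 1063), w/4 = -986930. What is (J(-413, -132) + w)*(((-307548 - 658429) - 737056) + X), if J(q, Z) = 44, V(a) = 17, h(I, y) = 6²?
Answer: 6649268070600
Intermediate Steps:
h(I, y) = 36
w = -3947720 (w = 4*(-986930) = -3947720)
X = 18683 (X = 17*(36 + 1063) = 17*1099 = 18683)
(J(-413, -132) + w)*(((-307548 - 658429) - 737056) + X) = (44 - 3947720)*(((-307548 - 658429) - 737056) + 18683) = -3947676*((-965977 - 737056) + 18683) = -3947676*(-1703033 + 18683) = -3947676*(-1684350) = 6649268070600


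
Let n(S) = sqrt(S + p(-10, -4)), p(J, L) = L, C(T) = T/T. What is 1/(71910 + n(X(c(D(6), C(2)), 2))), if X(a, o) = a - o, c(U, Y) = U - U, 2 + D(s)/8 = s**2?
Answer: 11985/861841351 - I*sqrt(6)/5171048106 ≈ 1.3906e-5 - 4.7369e-10*I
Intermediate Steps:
C(T) = 1
D(s) = -16 + 8*s**2
c(U, Y) = 0
n(S) = sqrt(-4 + S) (n(S) = sqrt(S - 4) = sqrt(-4 + S))
1/(71910 + n(X(c(D(6), C(2)), 2))) = 1/(71910 + sqrt(-4 + (0 - 1*2))) = 1/(71910 + sqrt(-4 + (0 - 2))) = 1/(71910 + sqrt(-4 - 2)) = 1/(71910 + sqrt(-6)) = 1/(71910 + I*sqrt(6))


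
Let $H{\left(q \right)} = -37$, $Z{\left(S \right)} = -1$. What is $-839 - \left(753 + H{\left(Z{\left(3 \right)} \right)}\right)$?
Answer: $-1555$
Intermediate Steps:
$-839 - \left(753 + H{\left(Z{\left(3 \right)} \right)}\right) = -839 - 716 = -1555$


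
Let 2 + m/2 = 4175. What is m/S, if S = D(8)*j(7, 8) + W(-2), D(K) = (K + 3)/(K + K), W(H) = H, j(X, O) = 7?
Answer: 44512/15 ≈ 2967.5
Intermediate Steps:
m = 8346 (m = -4 + 2*4175 = -4 + 8350 = 8346)
D(K) = (3 + K)/(2*K) (D(K) = (3 + K)/((2*K)) = (3 + K)*(1/(2*K)) = (3 + K)/(2*K))
S = 45/16 (S = ((½)*(3 + 8)/8)*7 - 2 = ((½)*(⅛)*11)*7 - 2 = (11/16)*7 - 2 = 77/16 - 2 = 45/16 ≈ 2.8125)
m/S = 8346/(45/16) = 8346*(16/45) = 44512/15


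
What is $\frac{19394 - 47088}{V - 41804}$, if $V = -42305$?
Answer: $\frac{27694}{84109} \approx 0.32926$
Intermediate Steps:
$\frac{19394 - 47088}{V - 41804} = \frac{19394 - 47088}{-42305 - 41804} = - \frac{27694}{-84109} = \left(-27694\right) \left(- \frac{1}{84109}\right) = \frac{27694}{84109}$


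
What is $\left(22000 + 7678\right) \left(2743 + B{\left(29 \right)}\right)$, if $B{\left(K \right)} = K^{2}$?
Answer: $106365952$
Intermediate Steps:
$\left(22000 + 7678\right) \left(2743 + B{\left(29 \right)}\right) = \left(22000 + 7678\right) \left(2743 + 29^{2}\right) = 29678 \left(2743 + 841\right) = 29678 \cdot 3584 = 106365952$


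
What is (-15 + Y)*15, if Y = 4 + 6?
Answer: -75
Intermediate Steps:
Y = 10
(-15 + Y)*15 = (-15 + 10)*15 = -5*15 = -75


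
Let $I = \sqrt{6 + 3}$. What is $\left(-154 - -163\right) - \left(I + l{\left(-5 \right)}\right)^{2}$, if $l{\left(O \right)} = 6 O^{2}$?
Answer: $-23400$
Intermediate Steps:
$I = 3$ ($I = \sqrt{9} = 3$)
$\left(-154 - -163\right) - \left(I + l{\left(-5 \right)}\right)^{2} = \left(-154 - -163\right) - \left(3 + 6 \left(-5\right)^{2}\right)^{2} = \left(-154 + 163\right) - \left(3 + 6 \cdot 25\right)^{2} = 9 - \left(3 + 150\right)^{2} = 9 - 153^{2} = 9 - 23409 = -23400$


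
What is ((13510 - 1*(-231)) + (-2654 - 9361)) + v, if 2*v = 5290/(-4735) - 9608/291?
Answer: 470942575/275577 ≈ 1708.9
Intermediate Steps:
v = -4703327/275577 (v = (5290/(-4735) - 9608/291)/2 = (5290*(-1/4735) - 9608*1/291)/2 = (-1058/947 - 9608/291)/2 = (½)*(-9406654/275577) = -4703327/275577 ≈ -17.067)
((13510 - 1*(-231)) + (-2654 - 9361)) + v = ((13510 - 1*(-231)) + (-2654 - 9361)) - 4703327/275577 = ((13510 + 231) - 12015) - 4703327/275577 = (13741 - 12015) - 4703327/275577 = 1726 - 4703327/275577 = 470942575/275577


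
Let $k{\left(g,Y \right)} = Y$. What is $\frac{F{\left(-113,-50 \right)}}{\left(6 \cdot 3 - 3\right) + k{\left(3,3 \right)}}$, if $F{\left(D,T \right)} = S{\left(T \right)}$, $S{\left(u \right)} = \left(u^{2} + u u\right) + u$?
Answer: $275$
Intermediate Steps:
$S{\left(u \right)} = u + 2 u^{2}$ ($S{\left(u \right)} = \left(u^{2} + u^{2}\right) + u = 2 u^{2} + u = u + 2 u^{2}$)
$F{\left(D,T \right)} = T \left(1 + 2 T\right)$
$\frac{F{\left(-113,-50 \right)}}{\left(6 \cdot 3 - 3\right) + k{\left(3,3 \right)}} = \frac{\left(-50\right) \left(1 + 2 \left(-50\right)\right)}{\left(6 \cdot 3 - 3\right) + 3} = \frac{\left(-50\right) \left(1 - 100\right)}{\left(18 - 3\right) + 3} = \frac{\left(-50\right) \left(-99\right)}{15 + 3} = \frac{1}{18} \cdot 4950 = 275$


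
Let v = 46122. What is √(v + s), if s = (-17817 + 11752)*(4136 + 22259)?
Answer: I*√160039553 ≈ 12651.0*I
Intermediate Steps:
s = -160085675 (s = -6065*26395 = -160085675)
√(v + s) = √(46122 - 160085675) = √(-160039553) = I*√160039553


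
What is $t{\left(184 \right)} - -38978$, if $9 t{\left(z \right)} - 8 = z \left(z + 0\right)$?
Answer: $\frac{128222}{3} \approx 42741.0$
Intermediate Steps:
$t{\left(z \right)} = \frac{8}{9} + \frac{z^{2}}{9}$ ($t{\left(z \right)} = \frac{8}{9} + \frac{z \left(z + 0\right)}{9} = \frac{8}{9} + \frac{z z}{9} = \frac{8}{9} + \frac{z^{2}}{9}$)
$t{\left(184 \right)} - -38978 = \left(\frac{8}{9} + \frac{184^{2}}{9}\right) - -38978 = \left(\frac{8}{9} + \frac{1}{9} \cdot 33856\right) + 38978 = \left(\frac{8}{9} + \frac{33856}{9}\right) + 38978 = \frac{11288}{3} + 38978 = \frac{128222}{3}$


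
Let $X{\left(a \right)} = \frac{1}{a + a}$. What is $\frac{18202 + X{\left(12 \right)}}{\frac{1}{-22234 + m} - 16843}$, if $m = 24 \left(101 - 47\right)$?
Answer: $- \frac{4573372181}{4231904820} \approx -1.0807$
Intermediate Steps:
$X{\left(a \right)} = \frac{1}{2 a}$
$m = 1296$ ($m = 24 \cdot 54 = 1296$)
$\frac{18202 + X{\left(12 \right)}}{\frac{1}{-22234 + m} - 16843} = \frac{18202 + \frac{1}{2 \cdot 12}}{\frac{1}{-22234 + 1296} - 16843} = \frac{18202 + \frac{1}{2} \cdot \frac{1}{12}}{\frac{1}{-20938} - 16843} = \frac{18202 + \frac{1}{24}}{- \frac{1}{20938} - 16843} = \frac{436849}{24 \left(- \frac{352658735}{20938}\right)} = \frac{436849}{24} \left(- \frac{20938}{352658735}\right) = - \frac{4573372181}{4231904820}$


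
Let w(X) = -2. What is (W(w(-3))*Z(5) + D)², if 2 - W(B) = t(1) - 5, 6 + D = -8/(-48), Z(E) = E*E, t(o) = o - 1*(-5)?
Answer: 13225/36 ≈ 367.36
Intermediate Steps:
t(o) = 5 + o (t(o) = o + 5 = 5 + o)
Z(E) = E²
D = -35/6 (D = -6 - 8/(-48) = -6 - 8*(-1/48) = -6 + ⅙ = -35/6 ≈ -5.8333)
W(B) = 1 (W(B) = 2 - ((5 + 1) - 5) = 2 - (6 - 5) = 2 - 1*1 = 2 - 1 = 1)
(W(w(-3))*Z(5) + D)² = (1*5² - 35/6)² = (1*25 - 35/6)² = (25 - 35/6)² = (115/6)² = 13225/36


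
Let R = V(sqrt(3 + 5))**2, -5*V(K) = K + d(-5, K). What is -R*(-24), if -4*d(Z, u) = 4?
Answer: 216/25 - 96*sqrt(2)/25 ≈ 3.2094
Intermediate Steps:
d(Z, u) = -1 (d(Z, u) = -1/4*4 = -1)
V(K) = 1/5 - K/5 (V(K) = -(K - 1)/5 = -(-1 + K)/5 = 1/5 - K/5)
R = (1/5 - 2*sqrt(2)/5)**2 (R = (1/5 - sqrt(3 + 5)/5)**2 = (1/5 - 2*sqrt(2)/5)**2 ≈ 0.13373)
-R*(-24) = -(9/25 - 4*sqrt(2)/25)*(-24) = (-9/25 + 4*sqrt(2)/25)*(-24) = 216/25 - 96*sqrt(2)/25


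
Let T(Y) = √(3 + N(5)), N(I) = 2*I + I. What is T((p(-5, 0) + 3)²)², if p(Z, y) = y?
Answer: 18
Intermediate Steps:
N(I) = 3*I
T(Y) = 3*√2 (T(Y) = √(3 + 3*5) = √(3 + 15) = √18 = 3*√2)
T((p(-5, 0) + 3)²)² = (3*√2)² = 18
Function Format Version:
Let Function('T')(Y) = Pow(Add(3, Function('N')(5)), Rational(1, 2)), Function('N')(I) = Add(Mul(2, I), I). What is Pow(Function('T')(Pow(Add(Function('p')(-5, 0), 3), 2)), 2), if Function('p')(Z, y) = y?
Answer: 18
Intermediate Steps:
Function('N')(I) = Mul(3, I)
Function('T')(Y) = Mul(3, Pow(2, Rational(1, 2))) (Function('T')(Y) = Pow(Add(3, Mul(3, 5)), Rational(1, 2)) = Pow(Add(3, 15), Rational(1, 2)) = Pow(18, Rational(1, 2)) = Mul(3, Pow(2, Rational(1, 2))))
Pow(Function('T')(Pow(Add(Function('p')(-5, 0), 3), 2)), 2) = Pow(Mul(3, Pow(2, Rational(1, 2))), 2) = 18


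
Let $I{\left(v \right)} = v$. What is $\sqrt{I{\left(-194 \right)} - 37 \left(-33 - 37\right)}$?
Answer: $2 \sqrt{599} \approx 48.949$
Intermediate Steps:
$\sqrt{I{\left(-194 \right)} - 37 \left(-33 - 37\right)} = \sqrt{-194 - 37 \left(-33 - 37\right)} = \sqrt{-194 - -2590} = \sqrt{-194 + 2590} = \sqrt{2396} = 2 \sqrt{599}$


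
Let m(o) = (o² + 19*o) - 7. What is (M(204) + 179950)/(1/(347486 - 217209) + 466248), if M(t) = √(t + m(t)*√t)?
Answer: 23443346150/60741390697 + 130277*√(204 + 90970*√51)/60741390697 ≈ 0.38768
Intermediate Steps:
m(o) = -7 + o² + 19*o
M(t) = √(t + √t*(-7 + t² + 19*t)) (M(t) = √(t + (-7 + t² + 19*t)*√t) = √(t + √t*(-7 + t² + 19*t)))
(M(204) + 179950)/(1/(347486 - 217209) + 466248) = (√(204 + √204*(-7 + 204² + 19*204)) + 179950)/(1/(347486 - 217209) + 466248) = (√(204 + (2*√51)*(-7 + 41616 + 3876)) + 179950)/(1/130277 + 466248) = (√(204 + (2*√51)*45485) + 179950)/(1/130277 + 466248) = (√(204 + 90970*√51) + 179950)/(60741390697/130277) = (179950 + √(204 + 90970*√51))*(130277/60741390697) = 23443346150/60741390697 + 130277*√(204 + 90970*√51)/60741390697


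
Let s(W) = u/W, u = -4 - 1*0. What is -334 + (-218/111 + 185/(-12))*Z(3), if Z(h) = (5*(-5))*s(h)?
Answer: -304147/333 ≈ -913.35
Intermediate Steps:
u = -4 (u = -4 + 0 = -4)
s(W) = -4/W
Z(h) = 100/h (Z(h) = (5*(-5))*(-4/h) = -(-100)/h = 100/h)
-334 + (-218/111 + 185/(-12))*Z(3) = -334 + (-218/111 + 185/(-12))*(100/3) = -334 + (-218*1/111 + 185*(-1/12))*(100*(⅓)) = -334 + (-218/111 - 185/12)*(100/3) = -334 - 7717/444*100/3 = -334 - 192925/333 = -304147/333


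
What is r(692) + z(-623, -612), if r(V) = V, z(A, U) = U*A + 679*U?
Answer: -33580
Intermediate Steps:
z(A, U) = 679*U + A*U (z(A, U) = A*U + 679*U = 679*U + A*U)
r(692) + z(-623, -612) = 692 - 612*(679 - 623) = 692 - 612*56 = 692 - 34272 = -33580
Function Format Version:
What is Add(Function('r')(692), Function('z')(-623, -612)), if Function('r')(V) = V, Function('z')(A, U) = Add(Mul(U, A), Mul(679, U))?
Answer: -33580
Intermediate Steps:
Function('z')(A, U) = Add(Mul(679, U), Mul(A, U)) (Function('z')(A, U) = Add(Mul(A, U), Mul(679, U)) = Add(Mul(679, U), Mul(A, U)))
Add(Function('r')(692), Function('z')(-623, -612)) = Add(692, Mul(-612, Add(679, -623))) = Add(692, Mul(-612, 56)) = Add(692, -34272) = -33580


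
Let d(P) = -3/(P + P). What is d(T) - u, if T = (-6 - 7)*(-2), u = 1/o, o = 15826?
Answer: -23765/411476 ≈ -0.057755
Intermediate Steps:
u = 1/15826 ≈ 6.3187e-5
T = 26 (T = -13*(-2) = 26)
d(P) = -3/(2*P)
d(T) - u = -3/2/26 - 1*1/15826 = -3/2*1/26 - 1/15826 = -3/52 - 1/15826 = -23765/411476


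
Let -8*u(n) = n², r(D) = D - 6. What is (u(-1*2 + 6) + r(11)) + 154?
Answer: 157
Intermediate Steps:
r(D) = -6 + D
u(n) = -n²/8
(u(-1*2 + 6) + r(11)) + 154 = (-(-1*2 + 6)²/8 + (-6 + 11)) + 154 = (-(-2 + 6)²/8 + 5) + 154 = (-⅛*4² + 5) + 154 = (-⅛*16 + 5) + 154 = (-2 + 5) + 154 = 3 + 154 = 157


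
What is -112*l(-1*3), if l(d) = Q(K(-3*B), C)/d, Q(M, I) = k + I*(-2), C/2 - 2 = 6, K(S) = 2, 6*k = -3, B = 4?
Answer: -3640/3 ≈ -1213.3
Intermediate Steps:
k = -1/2 (k = (1/6)*(-3) = -1/2 ≈ -0.50000)
C = 16 (C = 4 + 2*6 = 4 + 12 = 16)
Q(M, I) = -1/2 - 2*I (Q(M, I) = -1/2 + I*(-2) = -1/2 - 2*I)
l(d) = -65/(2*d) (l(d) = (-1/2 - 2*16)/d = (-1/2 - 32)/d = -65/(2*d))
-112*l(-1*3) = -(-3640)/((-1*3)) = -(-3640)/(-3) = -(-3640)*(-1)/3 = -112*65/6 = -3640/3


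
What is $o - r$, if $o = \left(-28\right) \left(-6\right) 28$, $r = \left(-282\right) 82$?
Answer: $27828$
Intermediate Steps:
$r = -23124$
$o = 4704$ ($o = 168 \cdot 28 = 4704$)
$o - r = 4704 - -23124 = 4704 + 23124 = 27828$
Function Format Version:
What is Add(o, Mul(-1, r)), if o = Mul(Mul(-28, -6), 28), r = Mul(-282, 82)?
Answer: 27828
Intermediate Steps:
r = -23124
o = 4704 (o = Mul(168, 28) = 4704)
Add(o, Mul(-1, r)) = Add(4704, Mul(-1, -23124)) = Add(4704, 23124) = 27828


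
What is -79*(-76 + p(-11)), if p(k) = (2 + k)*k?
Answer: -1817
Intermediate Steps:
p(k) = k*(2 + k)
-79*(-76 + p(-11)) = -79*(-76 - 11*(2 - 11)) = -79*(-76 - 11*(-9)) = -79*(-76 + 99) = -79*23 = -1817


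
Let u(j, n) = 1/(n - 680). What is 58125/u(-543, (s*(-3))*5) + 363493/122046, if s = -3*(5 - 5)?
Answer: -4823867786507/122046 ≈ -3.9525e+7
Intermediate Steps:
s = 0 (s = -3*0 = 0)
u(j, n) = 1/(-680 + n)
58125/u(-543, (s*(-3))*5) + 363493/122046 = 58125/(1/(-680 + (0*(-3))*5)) + 363493/122046 = 58125/(1/(-680 + 0*5)) + 363493*(1/122046) = 58125/(1/(-680 + 0)) + 363493/122046 = 58125/(1/(-680)) + 363493/122046 = 58125/(-1/680) + 363493/122046 = 58125*(-680) + 363493/122046 = -39525000 + 363493/122046 = -4823867786507/122046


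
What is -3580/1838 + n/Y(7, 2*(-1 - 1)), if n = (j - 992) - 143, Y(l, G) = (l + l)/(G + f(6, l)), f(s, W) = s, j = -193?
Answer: -1232962/6433 ≈ -191.66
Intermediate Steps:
Y(l, G) = 2*l/(6 + G) (Y(l, G) = (l + l)/(G + 6) = (2*l)/(6 + G) = 2*l/(6 + G))
n = -1328 (n = (-193 - 992) - 143 = -1185 - 143 = -1328)
-3580/1838 + n/Y(7, 2*(-1 - 1)) = -3580/1838 - (3984/7 + 1328*(-1 - 1)/7) = -3580*1/1838 - 1328/(2*7/(6 + 2*(-2))) = -1790/919 - 1328/(2*7/(6 - 4)) = -1790/919 - 1328/(2*7/2) = -1790/919 - 1328/(2*7*(½)) = -1790/919 - 1328/7 = -1232962/6433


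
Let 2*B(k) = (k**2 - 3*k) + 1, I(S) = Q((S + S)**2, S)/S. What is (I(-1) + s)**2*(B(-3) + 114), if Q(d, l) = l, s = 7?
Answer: 7904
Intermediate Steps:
I(S) = 1 (I(S) = S/S = 1)
B(k) = 1/2 + k**2/2 - 3*k/2 (B(k) = ((k**2 - 3*k) + 1)/2 = (1 + k**2 - 3*k)/2 = 1/2 + k**2/2 - 3*k/2)
(I(-1) + s)**2*(B(-3) + 114) = (1 + 7)**2*((1/2 + (1/2)*(-3)**2 - 3/2*(-3)) + 114) = 8**2*((1/2 + (1/2)*9 + 9/2) + 114) = 64*((1/2 + 9/2 + 9/2) + 114) = 64*(19/2 + 114) = 64*(247/2) = 7904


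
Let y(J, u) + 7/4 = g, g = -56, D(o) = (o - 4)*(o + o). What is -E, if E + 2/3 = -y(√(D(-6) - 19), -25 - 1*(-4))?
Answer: -685/12 ≈ -57.083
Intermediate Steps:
D(o) = 2*o*(-4 + o) (D(o) = (-4 + o)*(2*o) = 2*o*(-4 + o))
y(J, u) = -231/4 (y(J, u) = -7/4 - 56 = -231/4)
E = 685/12 (E = -⅔ - 1*(-231/4) = -⅔ + 231/4 = 685/12 ≈ 57.083)
-E = -1*685/12 = -685/12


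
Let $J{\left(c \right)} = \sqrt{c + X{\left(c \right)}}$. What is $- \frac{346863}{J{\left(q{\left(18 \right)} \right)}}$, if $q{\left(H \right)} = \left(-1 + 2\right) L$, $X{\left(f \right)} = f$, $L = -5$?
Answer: $\frac{346863 i \sqrt{10}}{10} \approx 1.0969 \cdot 10^{5} i$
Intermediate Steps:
$q{\left(H \right)} = -5$ ($q{\left(H \right)} = \left(-1 + 2\right) \left(-5\right) = 1 \left(-5\right) = -5$)
$J{\left(c \right)} = \sqrt{2} \sqrt{c}$ ($J{\left(c \right)} = \sqrt{c + c} = \sqrt{2 c} = \sqrt{2} \sqrt{c}$)
$- \frac{346863}{J{\left(q{\left(18 \right)} \right)}} = - \frac{346863}{\sqrt{2} \sqrt{-5}} = - \frac{346863}{\sqrt{2} i \sqrt{5}} = - \frac{346863}{i \sqrt{10}} = - 346863 \left(- \frac{i \sqrt{10}}{10}\right) = \frac{346863 i \sqrt{10}}{10}$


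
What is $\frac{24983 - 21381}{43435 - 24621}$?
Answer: $\frac{1801}{9407} \approx 0.19145$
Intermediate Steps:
$\frac{24983 - 21381}{43435 - 24621} = \frac{3602}{18814} = 3602 \cdot \frac{1}{18814} = \frac{1801}{9407}$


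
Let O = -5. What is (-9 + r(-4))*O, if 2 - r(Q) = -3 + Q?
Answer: 0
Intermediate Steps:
r(Q) = 5 - Q (r(Q) = 2 - (-3 + Q) = 2 + (3 - Q) = 5 - Q)
(-9 + r(-4))*O = (-9 + (5 - 1*(-4)))*(-5) = (-9 + (5 + 4))*(-5) = (-9 + 9)*(-5) = 0*(-5) = 0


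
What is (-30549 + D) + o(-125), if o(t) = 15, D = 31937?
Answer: 1403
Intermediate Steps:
(-30549 + D) + o(-125) = (-30549 + 31937) + 15 = 1388 + 15 = 1403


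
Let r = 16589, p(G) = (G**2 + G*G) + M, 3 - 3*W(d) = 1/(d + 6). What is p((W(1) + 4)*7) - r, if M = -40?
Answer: -128029/9 ≈ -14225.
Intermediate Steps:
W(d) = 1 - 1/(3*(6 + d)) (W(d) = 1 - 1/(3*(d + 6)) = 1 - 1/(3*(6 + d)))
p(G) = -40 + 2*G**2 (p(G) = (G**2 + G*G) - 40 = (G**2 + G**2) - 40 = 2*G**2 - 40 = -40 + 2*G**2)
p((W(1) + 4)*7) - r = (-40 + 2*(((17/3 + 1)/(6 + 1) + 4)*7)**2) - 1*16589 = (-40 + 2*(((20/3)/7 + 4)*7)**2) - 16589 = (-40 + 2*(((1/7)*(20/3) + 4)*7)**2) - 16589 = (-40 + 2*((20/21 + 4)*7)**2) - 16589 = (-40 + 2*((104/21)*7)**2) - 16589 = (-40 + 2*(104/3)**2) - 16589 = (-40 + 2*(10816/9)) - 16589 = (-40 + 21632/9) - 16589 = 21272/9 - 16589 = -128029/9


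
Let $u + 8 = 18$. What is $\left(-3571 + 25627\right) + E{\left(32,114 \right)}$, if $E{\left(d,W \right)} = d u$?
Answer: $22376$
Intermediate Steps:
$u = 10$ ($u = -8 + 18 = 10$)
$E{\left(d,W \right)} = 10 d$ ($E{\left(d,W \right)} = d 10 = 10 d$)
$\left(-3571 + 25627\right) + E{\left(32,114 \right)} = \left(-3571 + 25627\right) + 10 \cdot 32 = 22056 + 320 = 22376$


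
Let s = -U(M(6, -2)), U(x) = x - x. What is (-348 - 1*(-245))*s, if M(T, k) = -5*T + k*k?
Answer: 0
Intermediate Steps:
M(T, k) = k**2 - 5*T (M(T, k) = -5*T + k**2 = k**2 - 5*T)
U(x) = 0
s = 0 (s = -1*0 = 0)
(-348 - 1*(-245))*s = (-348 - 1*(-245))*0 = (-348 + 245)*0 = -103*0 = 0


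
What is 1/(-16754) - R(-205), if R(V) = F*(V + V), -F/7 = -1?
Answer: 48083979/16754 ≈ 2870.0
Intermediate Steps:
F = 7 (F = -7*(-1) = 7)
R(V) = 14*V (R(V) = 7*(V + V) = 7*(2*V) = 14*V)
1/(-16754) - R(-205) = 1/(-16754) - 14*(-205) = -1/16754 - 1*(-2870) = -1/16754 + 2870 = 48083979/16754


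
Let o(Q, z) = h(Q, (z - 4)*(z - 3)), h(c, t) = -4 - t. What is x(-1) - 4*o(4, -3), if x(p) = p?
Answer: 183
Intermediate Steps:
o(Q, z) = -4 - (-4 + z)*(-3 + z) (o(Q, z) = -4 - (z - 4)*(z - 3) = -4 - (-4 + z)*(-3 + z))
x(-1) - 4*o(4, -3) = -1 - 4*(-16 - 1*(-3)**2 + 7*(-3)) = -1 - 4*(-16 - 1*9 - 21) = -1 - 4*(-16 - 9 - 21) = -1 - 4*(-46) = -1 + 184 = 183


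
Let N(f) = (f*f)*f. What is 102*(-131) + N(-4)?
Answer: -13426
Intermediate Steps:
N(f) = f³ (N(f) = f²*f = f³)
102*(-131) + N(-4) = 102*(-131) + (-4)³ = -13362 - 64 = -13426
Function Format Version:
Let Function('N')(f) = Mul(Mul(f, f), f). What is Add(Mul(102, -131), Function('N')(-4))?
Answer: -13426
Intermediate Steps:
Function('N')(f) = Pow(f, 3) (Function('N')(f) = Mul(Pow(f, 2), f) = Pow(f, 3))
Add(Mul(102, -131), Function('N')(-4)) = Add(Mul(102, -131), Pow(-4, 3)) = Add(-13362, -64) = -13426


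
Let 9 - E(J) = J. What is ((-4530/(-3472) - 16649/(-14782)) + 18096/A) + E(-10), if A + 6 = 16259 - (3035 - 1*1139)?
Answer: 597146582169/26315921576 ≈ 22.691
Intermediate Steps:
E(J) = 9 - J
A = 14357 (A = -6 + (16259 - (3035 - 1*1139)) = -6 + (16259 - (3035 - 1139)) = -6 + (16259 - 1*1896) = -6 + (16259 - 1896) = -6 + 14363 = 14357)
((-4530/(-3472) - 16649/(-14782)) + 18096/A) + E(-10) = ((-4530/(-3472) - 16649/(-14782)) + 18096/14357) + (9 - 1*(-10)) = ((-4530*(-1/3472) - 16649*(-1/14782)) + 18096*(1/14357)) + (9 + 10) = ((2265/1736 + 16649/14782) + 18096/14357) + 19 = (31191947/12830776 + 18096/14357) + 19 = 97144072225/26315921576 + 19 = 597146582169/26315921576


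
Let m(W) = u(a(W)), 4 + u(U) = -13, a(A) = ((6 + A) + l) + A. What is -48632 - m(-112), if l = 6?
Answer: -48615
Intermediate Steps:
a(A) = 12 + 2*A (a(A) = ((6 + A) + 6) + A = (12 + A) + A = 12 + 2*A)
u(U) = -17 (u(U) = -4 - 13 = -17)
m(W) = -17
-48632 - m(-112) = -48632 - 1*(-17) = -48632 + 17 = -48615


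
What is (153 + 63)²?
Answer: 46656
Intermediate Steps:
(153 + 63)² = 216² = 46656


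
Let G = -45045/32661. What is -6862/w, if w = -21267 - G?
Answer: 12451099/38586469 ≈ 0.32268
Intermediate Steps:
G = -5005/3629 (G = -45045*1/32661 = -5005/3629 ≈ -1.3792)
w = -77172938/3629 (w = -21267 - 1*(-5005/3629) = -21267 + 5005/3629 = -77172938/3629 ≈ -21266.)
-6862/w = -6862/(-77172938/3629) = -6862*(-3629/77172938) = 12451099/38586469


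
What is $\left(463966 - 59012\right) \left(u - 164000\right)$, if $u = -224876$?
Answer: $-157476891704$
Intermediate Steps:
$\left(463966 - 59012\right) \left(u - 164000\right) = \left(463966 - 59012\right) \left(-224876 - 164000\right) = 404954 \left(-388876\right) = -157476891704$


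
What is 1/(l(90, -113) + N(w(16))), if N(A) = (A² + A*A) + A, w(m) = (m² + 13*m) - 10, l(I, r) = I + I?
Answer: 1/412866 ≈ 2.4221e-6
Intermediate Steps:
l(I, r) = 2*I
w(m) = -10 + m² + 13*m
N(A) = A + 2*A² (N(A) = (A² + A²) + A = 2*A² + A = A + 2*A²)
1/(l(90, -113) + N(w(16))) = 1/(2*90 + (-10 + 16² + 13*16)*(1 + 2*(-10 + 16² + 13*16))) = 1/(180 + (-10 + 256 + 208)*(1 + 2*(-10 + 256 + 208))) = 1/(180 + 454*(1 + 2*454)) = 1/(180 + 454*(1 + 908)) = 1/(180 + 454*909) = 1/(180 + 412686) = 1/412866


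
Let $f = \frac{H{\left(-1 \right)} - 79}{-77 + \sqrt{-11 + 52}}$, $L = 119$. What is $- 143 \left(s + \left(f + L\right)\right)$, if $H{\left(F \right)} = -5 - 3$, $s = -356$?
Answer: $\frac{198592251}{5888} - \frac{12441 \sqrt{41}}{5888} \approx 33715.0$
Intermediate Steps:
$H{\left(F \right)} = -8$ ($H{\left(F \right)} = -5 - 3 = -8$)
$f = - \frac{87}{-77 + \sqrt{41}}$ ($f = \frac{-8 - 79}{-77 + \sqrt{-11 + 52}} = - \frac{87}{-77 + \sqrt{41}} \approx 1.2323$)
$- 143 \left(s + \left(f + L\right)\right) = - 143 \left(-356 + \left(\left(\frac{6699}{5888} + \frac{87 \sqrt{41}}{5888}\right) + 119\right)\right) = - 143 \left(-356 + \left(\frac{707371}{5888} + \frac{87 \sqrt{41}}{5888}\right)\right) = - 143 \left(- \frac{1388757}{5888} + \frac{87 \sqrt{41}}{5888}\right) = \frac{198592251}{5888} - \frac{12441 \sqrt{41}}{5888}$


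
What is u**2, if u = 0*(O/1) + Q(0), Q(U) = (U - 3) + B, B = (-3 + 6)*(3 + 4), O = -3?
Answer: 324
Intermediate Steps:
B = 21 (B = 3*7 = 21)
Q(U) = 18 + U (Q(U) = (U - 3) + 21 = (-3 + U) + 21 = 18 + U)
u = 18 (u = 0*(-3/1) + (18 + 0) = 0*(-3*1) + 18 = 0*(-3) + 18 = 0 + 18 = 18)
u**2 = 18**2 = 324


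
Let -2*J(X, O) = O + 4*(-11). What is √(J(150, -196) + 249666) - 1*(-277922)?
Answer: 277922 + 3*√27754 ≈ 2.7842e+5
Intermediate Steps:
J(X, O) = 22 - O/2 (J(X, O) = -(O + 4*(-11))/2 = -(O - 44)/2 = -(-44 + O)/2 = 22 - O/2)
√(J(150, -196) + 249666) - 1*(-277922) = √((22 - ½*(-196)) + 249666) - 1*(-277922) = √((22 + 98) + 249666) + 277922 = √(120 + 249666) + 277922 = √249786 + 277922 = 3*√27754 + 277922 = 277922 + 3*√27754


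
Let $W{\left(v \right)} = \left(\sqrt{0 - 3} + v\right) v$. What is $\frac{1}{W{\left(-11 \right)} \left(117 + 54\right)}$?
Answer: $\frac{1}{21204} + \frac{i \sqrt{3}}{233244} \approx 4.7161 \cdot 10^{-5} + 7.4259 \cdot 10^{-6} i$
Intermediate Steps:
$W{\left(v \right)} = v \left(v + i \sqrt{3}\right)$ ($W{\left(v \right)} = \left(\sqrt{-3} + v\right) v = \left(i \sqrt{3} + v\right) v = \left(v + i \sqrt{3}\right) v = v \left(v + i \sqrt{3}\right)$)
$\frac{1}{W{\left(-11 \right)} \left(117 + 54\right)} = \frac{1}{- 11 \left(-11 + i \sqrt{3}\right) \left(117 + 54\right)} = \frac{1}{\left(121 - 11 i \sqrt{3}\right) 171} = \frac{1}{20691 - 1881 i \sqrt{3}}$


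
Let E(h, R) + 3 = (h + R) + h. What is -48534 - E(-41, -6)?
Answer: -48443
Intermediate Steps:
E(h, R) = -3 + R + 2*h (E(h, R) = -3 + ((h + R) + h) = -3 + ((R + h) + h) = -3 + (R + 2*h) = -3 + R + 2*h)
-48534 - E(-41, -6) = -48534 - (-3 - 6 + 2*(-41)) = -48534 - (-3 - 6 - 82) = -48534 - 1*(-91) = -48534 + 91 = -48443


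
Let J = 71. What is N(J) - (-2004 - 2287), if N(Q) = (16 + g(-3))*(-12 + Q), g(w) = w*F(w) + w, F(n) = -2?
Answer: 5412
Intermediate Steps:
g(w) = -w (g(w) = w*(-2) + w = -2*w + w = -w)
N(Q) = -228 + 19*Q (N(Q) = (16 - 1*(-3))*(-12 + Q) = (16 + 3)*(-12 + Q) = 19*(-12 + Q) = -228 + 19*Q)
N(J) - (-2004 - 2287) = (-228 + 19*71) - (-2004 - 2287) = (-228 + 1349) - 1*(-4291) = 1121 + 4291 = 5412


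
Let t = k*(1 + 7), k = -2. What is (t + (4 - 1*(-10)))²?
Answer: 4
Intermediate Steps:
t = -16 (t = -2*(1 + 7) = -2*8 = -16)
(t + (4 - 1*(-10)))² = (-16 + (4 - 1*(-10)))² = (-16 + (4 + 10))² = (-16 + 14)² = (-2)² = 4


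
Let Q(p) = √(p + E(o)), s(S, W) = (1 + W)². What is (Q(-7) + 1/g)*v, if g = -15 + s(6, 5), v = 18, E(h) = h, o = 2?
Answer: 6/7 + 18*I*√5 ≈ 0.85714 + 40.249*I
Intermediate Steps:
Q(p) = √(2 + p) (Q(p) = √(p + 2) = √(2 + p))
g = 21 (g = -15 + (1 + 5)² = -15 + 6² = -15 + 36 = 21)
(Q(-7) + 1/g)*v = (√(2 - 7) + 1/21)*18 = (√(-5) + 1/21)*18 = (I*√5 + 1/21)*18 = (1/21 + I*√5)*18 = 6/7 + 18*I*√5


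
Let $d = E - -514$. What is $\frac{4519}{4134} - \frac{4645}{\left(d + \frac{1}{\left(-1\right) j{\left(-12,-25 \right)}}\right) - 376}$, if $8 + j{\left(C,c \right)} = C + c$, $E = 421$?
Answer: $- \frac{375214693}{51997452} \approx -7.216$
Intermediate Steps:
$j{\left(C,c \right)} = -8 + C + c$ ($j{\left(C,c \right)} = -8 + \left(C + c\right) = -8 + C + c$)
$d = 935$ ($d = 421 - -514 = 421 + 514 = 935$)
$\frac{4519}{4134} - \frac{4645}{\left(d + \frac{1}{\left(-1\right) j{\left(-12,-25 \right)}}\right) - 376} = \frac{4519}{4134} - \frac{4645}{\left(935 + \frac{1}{\left(-1\right) \left(-8 - 12 - 25\right)}\right) - 376} = 4519 \cdot \frac{1}{4134} - \frac{4645}{\left(935 + \frac{1}{\left(-1\right) \left(-45\right)}\right) - 376} = \frac{4519}{4134} - \frac{4645}{\left(935 + \frac{1}{45}\right) - 376} = \frac{4519}{4134} - \frac{4645}{\frac{42076}{45} - 376} = \frac{4519}{4134} - \frac{4645}{\frac{25156}{45}} = \frac{4519}{4134} - \frac{209025}{25156} = - \frac{375214693}{51997452}$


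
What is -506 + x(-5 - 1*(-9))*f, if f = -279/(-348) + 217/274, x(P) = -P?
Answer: -2035665/3973 ≈ -512.38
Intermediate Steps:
f = 25327/15892 (f = -279*(-1/348) + 217*(1/274) = 93/116 + 217/274 = 25327/15892 ≈ 1.5937)
-506 + x(-5 - 1*(-9))*f = -506 - (-5 - 1*(-9))*(25327/15892) = -506 - (-5 + 9)*(25327/15892) = -506 - 1*4*(25327/15892) = -506 - 4*25327/15892 = -506 - 25327/3973 = -2035665/3973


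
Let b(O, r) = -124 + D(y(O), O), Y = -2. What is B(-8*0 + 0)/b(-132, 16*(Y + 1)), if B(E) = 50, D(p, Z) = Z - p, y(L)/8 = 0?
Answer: -25/128 ≈ -0.19531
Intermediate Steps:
y(L) = 0 (y(L) = 8*0 = 0)
b(O, r) = -124 + O (b(O, r) = -124 + (O - 1*0) = -124 + (O + 0) = -124 + O)
B(-8*0 + 0)/b(-132, 16*(Y + 1)) = 50/(-124 - 132) = 50/(-256) = 50*(-1/256) = -25/128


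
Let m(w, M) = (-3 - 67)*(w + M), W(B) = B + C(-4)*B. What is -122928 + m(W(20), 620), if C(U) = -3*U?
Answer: -184528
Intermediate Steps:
W(B) = 13*B (W(B) = B + (-3*(-4))*B = B + 12*B = 13*B)
m(w, M) = -70*M - 70*w (m(w, M) = -70*(M + w) = -70*M - 70*w)
-122928 + m(W(20), 620) = -122928 + (-70*620 - 910*20) = -122928 + (-43400 - 70*260) = -122928 + (-43400 - 18200) = -122928 - 61600 = -184528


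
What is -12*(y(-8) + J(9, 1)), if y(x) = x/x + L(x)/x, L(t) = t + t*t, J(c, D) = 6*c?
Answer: -576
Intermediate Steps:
L(t) = t + t**2
y(x) = 2 + x (y(x) = x/x + (x*(1 + x))/x = 1 + (1 + x) = 2 + x)
-12*(y(-8) + J(9, 1)) = -12*((2 - 8) + 6*9) = -12*(-6 + 54) = -12*48 = -576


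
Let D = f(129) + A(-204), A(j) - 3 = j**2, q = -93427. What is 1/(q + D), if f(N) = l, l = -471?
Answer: -1/52279 ≈ -1.9128e-5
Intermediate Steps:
A(j) = 3 + j**2
f(N) = -471
D = 41148 (D = -471 + (3 + (-204)**2) = -471 + (3 + 41616) = -471 + 41619 = 41148)
1/(q + D) = 1/(-93427 + 41148) = 1/(-52279) = -1/52279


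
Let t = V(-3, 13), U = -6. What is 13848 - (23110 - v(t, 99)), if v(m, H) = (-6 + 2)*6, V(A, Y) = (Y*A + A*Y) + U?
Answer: -9286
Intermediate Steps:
V(A, Y) = -6 + 2*A*Y (V(A, Y) = (Y*A + A*Y) - 6 = (A*Y + A*Y) - 6 = 2*A*Y - 6 = -6 + 2*A*Y)
t = -84 (t = -6 + 2*(-3)*13 = -6 - 78 = -84)
v(m, H) = -24 (v(m, H) = -4*6 = -24)
13848 - (23110 - v(t, 99)) = 13848 - (23110 - 1*(-24)) = 13848 - (23110 + 24) = 13848 - 1*23134 = 13848 - 23134 = -9286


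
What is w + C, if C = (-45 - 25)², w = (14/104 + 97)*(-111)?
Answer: -305861/52 ≈ -5881.9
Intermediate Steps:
w = -560661/52 (w = (14*(1/104) + 97)*(-111) = (7/52 + 97)*(-111) = (5051/52)*(-111) = -560661/52 ≈ -10782.)
C = 4900 (C = (-70)² = 4900)
w + C = -560661/52 + 4900 = -305861/52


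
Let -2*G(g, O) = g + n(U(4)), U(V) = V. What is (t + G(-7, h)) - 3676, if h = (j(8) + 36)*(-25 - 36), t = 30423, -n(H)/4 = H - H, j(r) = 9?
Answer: 53501/2 ≈ 26751.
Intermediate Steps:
n(H) = 0 (n(H) = -4*(H - H) = -4*0 = 0)
h = -2745 (h = (9 + 36)*(-25 - 36) = 45*(-61) = -2745)
G(g, O) = -g/2 (G(g, O) = -(g + 0)/2 = -g/2)
(t + G(-7, h)) - 3676 = (30423 - ½*(-7)) - 3676 = (30423 + 7/2) - 3676 = 60853/2 - 3676 = 53501/2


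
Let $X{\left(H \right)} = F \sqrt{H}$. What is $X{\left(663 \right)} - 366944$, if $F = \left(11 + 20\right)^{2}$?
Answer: $-366944 + 961 \sqrt{663} \approx -3.422 \cdot 10^{5}$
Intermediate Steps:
$F = 961$ ($F = 31^{2} = 961$)
$X{\left(H \right)} = 961 \sqrt{H}$
$X{\left(663 \right)} - 366944 = 961 \sqrt{663} - 366944 = -366944 + 961 \sqrt{663}$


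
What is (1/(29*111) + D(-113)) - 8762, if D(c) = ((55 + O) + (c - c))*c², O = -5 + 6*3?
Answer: 2766827071/3219 ≈ 8.5953e+5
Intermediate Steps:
O = 13 (O = -5 + 18 = 13)
D(c) = 68*c² (D(c) = ((55 + 13) + (c - c))*c² = (68 + 0)*c² = 68*c²)
(1/(29*111) + D(-113)) - 8762 = (1/(29*111) + 68*(-113)²) - 8762 = (1/3219 + 68*12769) - 8762 = (1/3219 + 868292) - 8762 = 2795031949/3219 - 8762 = 2766827071/3219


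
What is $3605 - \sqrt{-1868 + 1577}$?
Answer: $3605 - i \sqrt{291} \approx 3605.0 - 17.059 i$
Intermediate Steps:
$3605 - \sqrt{-1868 + 1577} = 3605 - \sqrt{-291} = 3605 - i \sqrt{291}$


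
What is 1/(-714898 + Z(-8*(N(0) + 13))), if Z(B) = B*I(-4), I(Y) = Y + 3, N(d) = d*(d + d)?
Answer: -1/714794 ≈ -1.3990e-6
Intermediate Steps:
N(d) = 2*d² (N(d) = d*(2*d) = 2*d²)
I(Y) = 3 + Y
Z(B) = -B (Z(B) = B*(3 - 4) = B*(-1) = -B)
1/(-714898 + Z(-8*(N(0) + 13))) = 1/(-714898 - (-8)*(2*0² + 13)) = 1/(-714898 - (-8)*(2*0 + 13)) = 1/(-714898 - (-8)*(0 + 13)) = 1/(-714898 - (-8)*13) = 1/(-714898 - 1*(-104)) = 1/(-714898 + 104) = 1/(-714794) = -1/714794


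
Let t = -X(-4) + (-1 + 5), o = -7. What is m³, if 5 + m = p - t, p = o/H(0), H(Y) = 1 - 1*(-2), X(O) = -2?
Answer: -64000/27 ≈ -2370.4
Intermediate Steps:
H(Y) = 3 (H(Y) = 1 + 2 = 3)
t = 6 (t = -1*(-2) + (-1 + 5) = 2 + 4 = 6)
p = -7/3 ≈ -2.3333
m = -40/3 (m = -5 + (-7/3 - 1*6) = -5 + (-7/3 - 6) = -5 - 25/3 = -40/3 ≈ -13.333)
m³ = (-40/3)³ = -64000/27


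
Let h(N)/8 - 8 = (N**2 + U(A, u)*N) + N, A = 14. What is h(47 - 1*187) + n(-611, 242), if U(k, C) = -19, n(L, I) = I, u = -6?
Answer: 177266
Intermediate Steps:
h(N) = 64 - 144*N + 8*N**2 (h(N) = 64 + 8*((N**2 - 19*N) + N) = 64 + 8*(N**2 - 18*N) = 64 + (-144*N + 8*N**2) = 64 - 144*N + 8*N**2)
h(47 - 1*187) + n(-611, 242) = (64 - 144*(47 - 1*187) + 8*(47 - 1*187)**2) + 242 = (64 - 144*(47 - 187) + 8*(47 - 187)**2) + 242 = (64 - 144*(-140) + 8*(-140)**2) + 242 = (64 + 20160 + 8*19600) + 242 = (64 + 20160 + 156800) + 242 = 177024 + 242 = 177266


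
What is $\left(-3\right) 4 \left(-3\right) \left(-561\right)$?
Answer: $-20196$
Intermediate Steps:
$\left(-3\right) 4 \left(-3\right) \left(-561\right) = \left(-12\right) \left(-3\right) \left(-561\right) = 36 \left(-561\right) = -20196$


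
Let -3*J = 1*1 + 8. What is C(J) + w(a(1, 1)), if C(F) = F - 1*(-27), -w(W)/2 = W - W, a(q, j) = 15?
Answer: 24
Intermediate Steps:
w(W) = 0 (w(W) = -2*(W - W) = -2*0 = 0)
J = -3 (J = -(1*1 + 8)/3 = -(1 + 8)/3 = -⅓*9 = -3)
C(F) = 27 + F (C(F) = F + 27 = 27 + F)
C(J) + w(a(1, 1)) = (27 - 3) + 0 = 24 + 0 = 24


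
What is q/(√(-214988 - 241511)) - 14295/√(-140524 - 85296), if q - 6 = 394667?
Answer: I*(-8912505686*√456499 + 1305130641*√56455)/10308660418 ≈ -554.06*I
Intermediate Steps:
q = 394673 (q = 6 + 394667 = 394673)
q/(√(-214988 - 241511)) - 14295/√(-140524 - 85296) = 394673/(√(-214988 - 241511)) - 14295/√(-140524 - 85296) = 394673/(√(-456499)) - 14295*(-I*√56455/112910) = 394673/((I*√456499)) - 14295*(-I*√56455/112910) = 394673*(-I*√456499/456499) - (-2859)*I*√56455/22582 = -394673*I*√456499/456499 + 2859*I*√56455/22582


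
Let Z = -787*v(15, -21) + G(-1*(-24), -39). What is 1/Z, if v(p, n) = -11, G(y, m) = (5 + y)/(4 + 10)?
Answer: 14/121227 ≈ 0.00011549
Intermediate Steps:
G(y, m) = 5/14 + y/14 (G(y, m) = (5 + y)/14 = (5 + y)*(1/14) = 5/14 + y/14)
Z = 121227/14 (Z = -787*(-11) + (5/14 + (-1*(-24))/14) = 8657 + (5/14 + (1/14)*24) = 8657 + (5/14 + 12/7) = 8657 + 29/14 = 121227/14 ≈ 8659.1)
1/Z = 1/(121227/14) = 14/121227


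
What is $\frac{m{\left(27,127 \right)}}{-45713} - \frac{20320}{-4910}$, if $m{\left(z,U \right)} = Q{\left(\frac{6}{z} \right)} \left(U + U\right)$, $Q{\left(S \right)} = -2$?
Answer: $\frac{93138244}{22445083} \approx 4.1496$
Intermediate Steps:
$m{\left(z,U \right)} = - 4 U$ ($m{\left(z,U \right)} = - 2 \left(U + U\right) = - 2 \cdot 2 U = - 4 U$)
$\frac{m{\left(27,127 \right)}}{-45713} - \frac{20320}{-4910} = \frac{\left(-4\right) 127}{-45713} - \frac{20320}{-4910} = \left(-508\right) \left(- \frac{1}{45713}\right) - - \frac{2032}{491} = \frac{508}{45713} + \frac{2032}{491} = \frac{93138244}{22445083}$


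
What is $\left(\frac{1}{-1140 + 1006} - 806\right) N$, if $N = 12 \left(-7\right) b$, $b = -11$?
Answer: $- \frac{49898310}{67} \approx -7.4475 \cdot 10^{5}$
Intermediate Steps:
$N = 924$ ($N = 12 \left(-7\right) \left(-11\right) = \left(-84\right) \left(-11\right) = 924$)
$\left(\frac{1}{-1140 + 1006} - 806\right) N = \left(\frac{1}{-1140 + 1006} - 806\right) 924 = \left(\frac{1}{-134} - 806\right) 924 = \left(- \frac{1}{134} - 806\right) 924 = \left(- \frac{108005}{134}\right) 924 = - \frac{49898310}{67}$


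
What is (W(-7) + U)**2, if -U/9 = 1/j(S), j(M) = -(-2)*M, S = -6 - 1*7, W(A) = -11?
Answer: 76729/676 ≈ 113.50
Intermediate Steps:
S = -13 (S = -6 - 7 = -13)
j(M) = 2*M
U = 9/26 (U = -9/(2*(-13)) = -9/(-26) = -9*(-1/26) = 9/26 ≈ 0.34615)
(W(-7) + U)**2 = (-11 + 9/26)**2 = (-277/26)**2 = 76729/676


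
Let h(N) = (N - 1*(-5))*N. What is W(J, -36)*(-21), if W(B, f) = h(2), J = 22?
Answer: -294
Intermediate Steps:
h(N) = N*(5 + N) (h(N) = (N + 5)*N = (5 + N)*N = N*(5 + N))
W(B, f) = 14 (W(B, f) = 2*(5 + 2) = 2*7 = 14)
W(J, -36)*(-21) = 14*(-21) = -294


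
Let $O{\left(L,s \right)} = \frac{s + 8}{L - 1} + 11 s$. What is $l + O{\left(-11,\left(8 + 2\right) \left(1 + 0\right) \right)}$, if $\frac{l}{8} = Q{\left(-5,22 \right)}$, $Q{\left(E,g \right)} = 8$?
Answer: $\frac{345}{2} \approx 172.5$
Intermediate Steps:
$l = 64$ ($l = 8 \cdot 8 = 64$)
$O{\left(L,s \right)} = 11 s + \frac{8 + s}{-1 + L}$ ($O{\left(L,s \right)} = \frac{8 + s}{-1 + L} + 11 s = 11 s + \frac{8 + s}{-1 + L}$)
$l + O{\left(-11,\left(8 + 2\right) \left(1 + 0\right) \right)} = 64 + \frac{8 - 10 \left(8 + 2\right) \left(1 + 0\right) + 11 \left(-11\right) \left(8 + 2\right) \left(1 + 0\right)}{-1 - 11} = 64 + \frac{8 - 10 \cdot 10 \cdot 1 + 11 \left(-11\right) 10 \cdot 1}{-12} = 64 - \frac{8 - 100 + 11 \left(-11\right) 10}{12} = 64 - \frac{8 - 100 - 1210}{12} = 64 - - \frac{217}{2} = 64 + \frac{217}{2} = \frac{345}{2}$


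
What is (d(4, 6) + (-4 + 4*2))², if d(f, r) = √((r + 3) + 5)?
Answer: (4 + √14)² ≈ 59.933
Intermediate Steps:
d(f, r) = √(8 + r) (d(f, r) = √((3 + r) + 5) = √(8 + r))
(d(4, 6) + (-4 + 4*2))² = (√(8 + 6) + (-4 + 4*2))² = (√14 + (-4 + 8))² = (√14 + 4)² = (4 + √14)²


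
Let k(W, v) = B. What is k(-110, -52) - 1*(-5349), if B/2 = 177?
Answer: 5703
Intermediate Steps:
B = 354 (B = 2*177 = 354)
k(W, v) = 354
k(-110, -52) - 1*(-5349) = 354 - 1*(-5349) = 354 + 5349 = 5703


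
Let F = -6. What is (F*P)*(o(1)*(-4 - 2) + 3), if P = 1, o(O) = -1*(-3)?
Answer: 90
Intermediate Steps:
o(O) = 3
(F*P)*(o(1)*(-4 - 2) + 3) = (-6*1)*(3*(-4 - 2) + 3) = -6*(3*(-6) + 3) = -6*(-18 + 3) = -6*(-15) = 90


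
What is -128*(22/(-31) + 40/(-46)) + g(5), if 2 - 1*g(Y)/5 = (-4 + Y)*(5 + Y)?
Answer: 115608/713 ≈ 162.14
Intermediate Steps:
g(Y) = 10 - 5*(-4 + Y)*(5 + Y)
-128*(22/(-31) + 40/(-46)) + g(5) = -128*(22/(-31) + 40/(-46)) + (110 - 5*5 - 5*5²) = -128*(22*(-1/31) + 40*(-1/46)) + (110 - 25 - 5*25) = -128*(-22/31 - 20/23) + (110 - 25 - 125) = -128*(-1126/713) - 40 = 144128/713 - 40 = 115608/713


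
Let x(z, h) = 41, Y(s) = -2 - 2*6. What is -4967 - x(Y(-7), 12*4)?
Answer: -5008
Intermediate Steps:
Y(s) = -14 (Y(s) = -2 - 12 = -14)
-4967 - x(Y(-7), 12*4) = -4967 - 1*41 = -4967 - 41 = -5008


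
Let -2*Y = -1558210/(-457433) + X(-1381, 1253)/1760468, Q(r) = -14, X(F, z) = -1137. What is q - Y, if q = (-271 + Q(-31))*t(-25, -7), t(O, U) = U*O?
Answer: -80325549165998041/1610592317288 ≈ -49873.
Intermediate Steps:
t(O, U) = O*U
Y = -2742658740959/1610592317288 (Y = -(-1558210/(-457433) - 1137/1760468)/2 = -(-1558210*(-1/457433) - 1137*1/1760468)/2 = -(1558210/457433 - 1137/1760468)/2 = -1/2*2742658740959/805296158644 = -2742658740959/1610592317288 ≈ -1.7029)
q = -49875 (q = (-271 - 14)*(-25*(-7)) = -285*175 = -49875)
q - Y = -49875 - 1*(-2742658740959/1610592317288) = -49875 + 2742658740959/1610592317288 = -80325549165998041/1610592317288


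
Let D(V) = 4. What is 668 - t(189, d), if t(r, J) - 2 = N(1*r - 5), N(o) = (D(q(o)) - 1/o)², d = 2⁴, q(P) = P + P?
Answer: 22007871/33856 ≈ 650.04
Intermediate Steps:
q(P) = 2*P
d = 16
N(o) = (4 - 1/o)²
t(r, J) = 2 + (-21 + 4*r)²/(-5 + r)² (t(r, J) = 2 + (-1 + 4*(1*r - 5))²/(1*r - 5)² = 2 + (-1 + 4*(r - 5))²/(r - 5)² = 2 + (-1 + 4*(-5 + r))²/(-5 + r)² = 2 + (-1 + (-20 + 4*r))²/(-5 + r)² = 2 + (-21 + 4*r)²/(-5 + r)²)
668 - t(189, d) = 668 - (2 + (-21 + 4*189)²/(-5 + 189)²) = 668 - (2 + (-21 + 756)²/184²) = 668 - (2 + 735²*(1/33856)) = 668 - (2 + 540225*(1/33856)) = 668 - (2 + 540225/33856) = 668 - 1*607937/33856 = 668 - 607937/33856 = 22007871/33856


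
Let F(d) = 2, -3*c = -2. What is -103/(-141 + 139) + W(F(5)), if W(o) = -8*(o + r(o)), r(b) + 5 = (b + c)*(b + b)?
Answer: -59/6 ≈ -9.8333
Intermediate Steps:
c = ⅔ (c = -⅓*(-2) = ⅔ ≈ 0.66667)
r(b) = -5 + 2*b*(⅔ + b) (r(b) = -5 + (b + ⅔)*(b + b) = -5 + (⅔ + b)*(2*b) = -5 + 2*b*(⅔ + b))
W(o) = 40 - 16*o² - 56*o/3 (W(o) = -8*(o + (-5 + 2*o² + 4*o/3)) = -8*(-5 + 2*o² + 7*o/3) = 40 - 16*o² - 56*o/3)
-103/(-141 + 139) + W(F(5)) = -103/(-141 + 139) + (40 - 16*2² - 56/3*2) = -103/(-2) + (40 - 16*4 - 112/3) = -103*(-½) + (40 - 64 - 112/3) = 103/2 - 184/3 = -59/6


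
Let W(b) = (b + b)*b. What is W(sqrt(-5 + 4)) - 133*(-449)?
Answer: 59715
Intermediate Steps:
W(b) = 2*b**2 (W(b) = (2*b)*b = 2*b**2)
W(sqrt(-5 + 4)) - 133*(-449) = 2*(sqrt(-5 + 4))**2 - 133*(-449) = 2*(sqrt(-1))**2 + 59717 = 2*I**2 + 59717 = 2*(-1) + 59717 = -2 + 59717 = 59715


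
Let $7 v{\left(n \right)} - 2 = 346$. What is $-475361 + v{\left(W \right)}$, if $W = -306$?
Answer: $- \frac{3327179}{7} \approx -4.7531 \cdot 10^{5}$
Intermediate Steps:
$v{\left(n \right)} = \frac{348}{7}$ ($v{\left(n \right)} = \frac{2}{7} + \frac{1}{7} \cdot 346 = \frac{2}{7} + \frac{346}{7} = \frac{348}{7}$)
$-475361 + v{\left(W \right)} = -475361 + \frac{348}{7} = - \frac{3327179}{7}$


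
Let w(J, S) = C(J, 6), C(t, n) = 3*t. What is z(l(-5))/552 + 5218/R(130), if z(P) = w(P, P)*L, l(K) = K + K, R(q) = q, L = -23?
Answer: 10761/260 ≈ 41.388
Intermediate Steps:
w(J, S) = 3*J
l(K) = 2*K
z(P) = -69*P (z(P) = (3*P)*(-23) = -69*P)
z(l(-5))/552 + 5218/R(130) = -138*(-5)/552 + 5218/130 = -69*(-10)*(1/552) + 5218*(1/130) = 690*(1/552) + 2609/65 = 5/4 + 2609/65 = 10761/260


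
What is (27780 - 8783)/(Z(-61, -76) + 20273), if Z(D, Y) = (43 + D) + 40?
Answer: 1727/1845 ≈ 0.93604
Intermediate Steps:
Z(D, Y) = 83 + D
(27780 - 8783)/(Z(-61, -76) + 20273) = (27780 - 8783)/((83 - 61) + 20273) = 18997/(22 + 20273) = 18997/20295 = 18997*(1/20295) = 1727/1845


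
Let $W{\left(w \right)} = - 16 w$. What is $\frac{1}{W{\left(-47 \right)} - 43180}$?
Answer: $- \frac{1}{42428} \approx -2.3569 \cdot 10^{-5}$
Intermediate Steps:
$\frac{1}{W{\left(-47 \right)} - 43180} = \frac{1}{\left(-16\right) \left(-47\right) - 43180} = \frac{1}{752 - 43180} = \frac{1}{-42428} = - \frac{1}{42428}$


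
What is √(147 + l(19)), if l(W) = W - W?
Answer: 7*√3 ≈ 12.124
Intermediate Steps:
l(W) = 0
√(147 + l(19)) = √(147 + 0) = √147 = 7*√3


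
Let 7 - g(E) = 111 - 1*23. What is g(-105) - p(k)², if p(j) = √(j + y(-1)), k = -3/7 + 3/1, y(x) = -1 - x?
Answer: -585/7 ≈ -83.571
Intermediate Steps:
g(E) = -81 (g(E) = 7 - (111 - 1*23) = 7 - (111 - 23) = 7 - 1*88 = 7 - 88 = -81)
k = 18/7 (k = -3*⅐ + 3*1 = -3/7 + 3 = 18/7 ≈ 2.5714)
p(j) = √j (p(j) = √(j + (-1 - 1*(-1))) = √(j + (-1 + 1)) = √(j + 0) = √j)
g(-105) - p(k)² = -81 - (√(18/7))² = -81 - (3*√14/7)² = -81 - 1*18/7 = -81 - 18/7 = -585/7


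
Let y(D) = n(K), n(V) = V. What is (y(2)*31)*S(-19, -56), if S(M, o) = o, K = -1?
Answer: 1736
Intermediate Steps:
y(D) = -1
(y(2)*31)*S(-19, -56) = -1*31*(-56) = -31*(-56) = 1736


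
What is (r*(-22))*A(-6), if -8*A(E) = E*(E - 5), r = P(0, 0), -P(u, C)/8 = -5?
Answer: 7260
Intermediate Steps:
P(u, C) = 40 (P(u, C) = -8*(-5) = 40)
r = 40
A(E) = -E*(-5 + E)/8 (A(E) = -E*(E - 5)/8 = -E*(-5 + E)/8)
(r*(-22))*A(-6) = (40*(-22))*((⅛)*(-6)*(5 - 1*(-6))) = -110*(-6)*(5 + 6) = -110*(-6)*11 = -880*(-33/4) = 7260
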